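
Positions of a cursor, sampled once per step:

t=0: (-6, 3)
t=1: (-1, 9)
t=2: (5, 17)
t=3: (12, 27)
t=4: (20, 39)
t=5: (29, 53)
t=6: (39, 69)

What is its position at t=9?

Taking differences between consecutive positions: (+5, +6), (+6, +8), (+7, +10), (+8, +12), (+9, +14), (+10, +16). These grow by (+1, +2) each step.
step 7: (39, 69) + (+11, +18) → (50, 87)
step 8: (50, 87) + (+12, +20) → (62, 107)
step 9: (62, 107) + (+13, +22) → (75, 129)

(75, 129)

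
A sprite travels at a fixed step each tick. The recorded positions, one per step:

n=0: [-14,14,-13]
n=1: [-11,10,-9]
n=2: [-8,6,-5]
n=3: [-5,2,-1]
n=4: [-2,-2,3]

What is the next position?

[1,-6,7]

Constant displacement of [+3,-4,+4] per step.
step 5: [-2,-2,3] + [+3,-4,+4] → [1,-6,7]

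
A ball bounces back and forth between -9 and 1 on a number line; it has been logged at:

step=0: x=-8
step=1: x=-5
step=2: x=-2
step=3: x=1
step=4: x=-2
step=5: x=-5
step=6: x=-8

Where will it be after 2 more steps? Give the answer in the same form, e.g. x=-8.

x=-4

The value travels 3 per step and bounces off the walls at -9 and 1.
  step 7: -8 → -7
  step 8: -7 → -4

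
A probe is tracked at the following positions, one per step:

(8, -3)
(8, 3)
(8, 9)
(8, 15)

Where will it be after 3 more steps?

(8, 33)

Constant displacement of (+0, +6) per step.
step 4: (8, 15) + (+0, +6) → (8, 21)
step 5: (8, 21) + (+0, +6) → (8, 27)
step 6: (8, 27) + (+0, +6) → (8, 33)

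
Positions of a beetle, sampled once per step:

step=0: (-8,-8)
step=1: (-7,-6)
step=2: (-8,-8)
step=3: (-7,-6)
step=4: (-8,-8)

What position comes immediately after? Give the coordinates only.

(-7,-6)

Step-to-step displacements: (+1,+2), (-1,-2), (+1,+2), (-1,-2); each is -1× the previous.
step 5: (-8,-8) + (+1,+2) → (-7,-6)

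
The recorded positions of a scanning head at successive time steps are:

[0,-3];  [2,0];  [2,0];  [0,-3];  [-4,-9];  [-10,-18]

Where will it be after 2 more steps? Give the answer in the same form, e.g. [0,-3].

[-28,-45]

Taking differences between consecutive positions: [+2,+3], [+0,+0], [-2,-3], [-4,-6], [-6,-9]. These grow by [-2,-3] each step.
step 6: [-10,-18] + [-8,-12] → [-18,-30]
step 7: [-18,-30] + [-10,-15] → [-28,-45]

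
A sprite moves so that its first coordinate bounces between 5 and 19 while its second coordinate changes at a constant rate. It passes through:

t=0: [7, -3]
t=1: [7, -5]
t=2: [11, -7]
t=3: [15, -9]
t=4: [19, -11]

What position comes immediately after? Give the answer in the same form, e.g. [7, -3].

[15, -13]

The first coordinate travels 4 per step and bounces off the walls at 5 and 19.
  step 5: 19 → 15
The second coordinate changes by -2 each step: at step 5 it is -13.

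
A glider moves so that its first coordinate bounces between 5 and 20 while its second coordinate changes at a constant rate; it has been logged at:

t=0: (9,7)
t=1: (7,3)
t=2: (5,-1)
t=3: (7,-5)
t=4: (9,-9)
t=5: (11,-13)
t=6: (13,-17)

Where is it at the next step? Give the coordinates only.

The first coordinate reflects between 5 and 20, moving 2 per step.
  step 7: 13 → 15
The second coordinate changes by -4 each step: at step 7 it is -21.

(15,-21)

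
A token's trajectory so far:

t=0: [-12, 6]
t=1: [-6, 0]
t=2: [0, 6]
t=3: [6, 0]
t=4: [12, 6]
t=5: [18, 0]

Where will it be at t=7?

First: linear, +6 per step → 30 at step 7.
Second: cycles through 6, 0 every 2 steps. Step 7 lands at position 1 of the cycle → 0.

[30, 0]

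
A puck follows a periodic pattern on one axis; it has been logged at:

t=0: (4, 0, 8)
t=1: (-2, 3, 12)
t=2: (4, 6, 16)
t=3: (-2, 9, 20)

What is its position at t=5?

(-2, 15, 28)

The first coordinate repeats the cycle [4, -2] with period 2; step 5 mod 2 = 1, giving -2.
The second coordinate changes by +3 each step, so at step 5 it is 0 + 5·(3) = 15.
The third coordinate changes by +4 each step, so at step 5 it is 8 + 5·(4) = 28.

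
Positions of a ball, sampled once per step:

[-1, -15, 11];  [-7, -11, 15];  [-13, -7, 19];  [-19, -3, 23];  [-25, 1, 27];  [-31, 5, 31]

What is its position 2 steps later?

[-43, 13, 39]

The position changes by [-6, +4, +4] every step.
step 6: [-31, 5, 31] + [-6, +4, +4] → [-37, 9, 35]
step 7: [-37, 9, 35] + [-6, +4, +4] → [-43, 13, 39]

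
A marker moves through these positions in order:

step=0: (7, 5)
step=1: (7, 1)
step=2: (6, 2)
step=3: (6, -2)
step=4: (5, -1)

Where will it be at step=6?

Step-to-step displacements: (+0, -4), (-1, +1), (+0, -4), (-1, +1) — a repeating cycle of length 2.
step 5: apply (+0, -4) → (5, -5)
step 6: apply (-1, +1) → (4, -4)

(4, -4)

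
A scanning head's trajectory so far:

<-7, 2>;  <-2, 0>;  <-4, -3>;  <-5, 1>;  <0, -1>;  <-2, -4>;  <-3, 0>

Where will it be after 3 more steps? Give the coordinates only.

Step-to-step displacements: <+5, -2>, <-2, -3>, <-1, +4>, <+5, -2>, <-2, -3>, <-1, +4> — a repeating cycle of length 3.
step 7: apply <+5, -2> → <2, -2>
step 8: apply <-2, -3> → <0, -5>
step 9: apply <-1, +4> → <-1, -1>

<-1, -1>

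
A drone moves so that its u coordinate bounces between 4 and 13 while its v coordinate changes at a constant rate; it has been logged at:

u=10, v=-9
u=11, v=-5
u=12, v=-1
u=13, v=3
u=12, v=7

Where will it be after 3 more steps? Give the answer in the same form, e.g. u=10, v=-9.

The u coordinate reflects between 4 and 13, moving 1 per step.
  step 5: 12 → 11
  step 6: 11 → 10
  step 7: 10 → 9
The v coordinate changes by +4 each step: at step 7 it is 19.

u=9, v=19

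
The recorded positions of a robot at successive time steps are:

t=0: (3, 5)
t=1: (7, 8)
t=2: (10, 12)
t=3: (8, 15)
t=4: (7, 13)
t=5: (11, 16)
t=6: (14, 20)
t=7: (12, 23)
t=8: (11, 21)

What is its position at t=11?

The moves between consecutive positions are (+4, +3), (+3, +4), (-2, +3), (-1, -2), (+4, +3), (+3, +4), (-2, +3), (-1, -2); they repeat the 4-cycle [(+4, +3), (+3, +4), (-2, +3), (-1, -2)].
step 9: apply (+4, +3) → (15, 24)
step 10: apply (+3, +4) → (18, 28)
step 11: apply (-2, +3) → (16, 31)

(16, 31)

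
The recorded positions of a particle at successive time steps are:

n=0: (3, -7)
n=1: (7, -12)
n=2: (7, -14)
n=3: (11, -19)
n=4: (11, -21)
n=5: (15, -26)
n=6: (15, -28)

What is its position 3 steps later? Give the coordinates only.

Step-to-step displacements: (+4, -5), (+0, -2), (+4, -5), (+0, -2), (+4, -5), (+0, -2) — a repeating cycle of length 2.
step 7: apply (+4, -5) → (19, -33)
step 8: apply (+0, -2) → (19, -35)
step 9: apply (+4, -5) → (23, -40)

(23, -40)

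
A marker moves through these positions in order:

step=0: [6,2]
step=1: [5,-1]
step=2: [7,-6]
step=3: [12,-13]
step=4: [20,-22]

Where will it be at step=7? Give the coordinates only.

Successive displacements: [-1,-3], [+2,-5], [+5,-7], [+8,-9] — each changes by [+3,-2].
step 5: [20,-22] + [+11,-11] → [31,-33]
step 6: [31,-33] + [+14,-13] → [45,-46]
step 7: [45,-46] + [+17,-15] → [62,-61]

[62,-61]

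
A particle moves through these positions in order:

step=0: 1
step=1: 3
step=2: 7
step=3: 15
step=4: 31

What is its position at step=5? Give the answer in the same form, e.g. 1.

63

Consecutive displacements +2, +4, +8, +16 scale by a factor of 2 each step.
step 5: 31 + 32 → 63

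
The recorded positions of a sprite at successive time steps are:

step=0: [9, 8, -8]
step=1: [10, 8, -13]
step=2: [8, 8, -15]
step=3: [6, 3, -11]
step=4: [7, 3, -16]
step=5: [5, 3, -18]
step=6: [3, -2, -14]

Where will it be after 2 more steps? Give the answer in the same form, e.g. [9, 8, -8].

[2, -2, -21]

Step-to-step displacements: [+1, +0, -5], [-2, +0, -2], [-2, -5, +4], [+1, +0, -5], [-2, +0, -2], [-2, -5, +4] — a repeating cycle of length 3.
step 7: apply [+1, +0, -5] → [4, -2, -19]
step 8: apply [-2, +0, -2] → [2, -2, -21]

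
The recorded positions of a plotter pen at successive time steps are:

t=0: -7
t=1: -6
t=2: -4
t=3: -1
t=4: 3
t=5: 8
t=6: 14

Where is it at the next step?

21

Taking differences between consecutive positions: +1, +2, +3, +4, +5, +6. These grow by +1 each step.
step 7: 14 + 7 → 21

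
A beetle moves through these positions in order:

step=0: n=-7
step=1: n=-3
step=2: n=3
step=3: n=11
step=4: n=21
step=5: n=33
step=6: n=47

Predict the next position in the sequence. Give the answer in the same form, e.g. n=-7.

First differences are +4, +6, +8, +10, +12, +14; their common second difference is +2 (constant acceleration).
step 7: 47 + 16 → n=63

n=63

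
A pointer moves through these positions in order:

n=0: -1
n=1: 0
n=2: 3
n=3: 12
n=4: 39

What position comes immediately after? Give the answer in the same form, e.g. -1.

The jumps are +1, +3, +9, +27 — a geometric progression with ratio 3.
step 5: 39 + 81 → 120

120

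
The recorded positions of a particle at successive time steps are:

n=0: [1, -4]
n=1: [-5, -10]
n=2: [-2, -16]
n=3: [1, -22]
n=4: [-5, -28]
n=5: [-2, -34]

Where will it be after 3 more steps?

[-2, -52]

The first coordinate repeats the cycle [1, -5, -2] with period 3; step 8 mod 3 = 2, giving -2.
The second coordinate changes by -6 each step, so at step 8 it is -4 + 8·(-6) = -52.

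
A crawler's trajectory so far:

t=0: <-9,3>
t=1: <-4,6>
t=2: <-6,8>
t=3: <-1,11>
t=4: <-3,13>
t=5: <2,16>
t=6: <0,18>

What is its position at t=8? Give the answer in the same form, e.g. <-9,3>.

Step-to-step displacements: <+5,+3>, <-2,+2>, <+5,+3>, <-2,+2>, <+5,+3>, <-2,+2> — a repeating cycle of length 2.
step 7: apply <+5,+3> → <5,21>
step 8: apply <-2,+2> → <3,23>

<3,23>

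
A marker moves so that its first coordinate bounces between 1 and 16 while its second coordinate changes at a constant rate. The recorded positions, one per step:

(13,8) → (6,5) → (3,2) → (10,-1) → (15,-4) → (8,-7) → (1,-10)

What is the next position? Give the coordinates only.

(8,-13)

The first coordinate travels 7 per step and bounces off the walls at 1 and 16.
  step 7: 1 → 8
The second coordinate changes by -3 each step: at step 7 it is -13.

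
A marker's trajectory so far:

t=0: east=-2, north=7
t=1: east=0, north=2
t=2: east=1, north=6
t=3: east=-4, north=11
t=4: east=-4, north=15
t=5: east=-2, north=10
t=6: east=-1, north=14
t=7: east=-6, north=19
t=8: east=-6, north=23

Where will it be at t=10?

east=-3, north=22

The moves between consecutive positions are (+2, -5), (+1, +4), (-5, +5), (+0, +4), (+2, -5), (+1, +4), (-5, +5), (+0, +4); they repeat the 4-cycle [(+2, -5), (+1, +4), (-5, +5), (+0, +4)].
step 9: apply (+2, -5) → east=-4, north=18
step 10: apply (+1, +4) → east=-3, north=22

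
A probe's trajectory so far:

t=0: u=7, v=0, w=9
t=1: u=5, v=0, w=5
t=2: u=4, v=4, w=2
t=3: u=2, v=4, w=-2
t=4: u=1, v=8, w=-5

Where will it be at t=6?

u=-2, v=12, w=-12

Differencing gives (-2, +0, -4), (-1, +4, -3), (-2, +0, -4), (-1, +4, -3). This is the pattern (-2, +0, -4), (-1, +4, -3) repeated.
step 5: apply (-2, +0, -4) → u=-1, v=8, w=-9
step 6: apply (-1, +4, -3) → u=-2, v=12, w=-12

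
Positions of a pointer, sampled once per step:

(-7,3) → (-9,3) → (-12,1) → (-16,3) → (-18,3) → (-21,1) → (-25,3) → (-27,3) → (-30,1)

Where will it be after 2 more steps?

(-36,3)

Step-to-step displacements: (-2,+0), (-3,-2), (-4,+2), (-2,+0), (-3,-2), (-4,+2), (-2,+0), (-3,-2) — a repeating cycle of length 3.
step 9: apply (-4,+2) → (-34,3)
step 10: apply (-2,+0) → (-36,3)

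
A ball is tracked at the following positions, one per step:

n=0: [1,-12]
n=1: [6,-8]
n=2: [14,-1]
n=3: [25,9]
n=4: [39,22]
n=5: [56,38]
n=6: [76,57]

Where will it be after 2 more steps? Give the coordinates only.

Successive displacements: [+5,+4], [+8,+7], [+11,+10], [+14,+13], [+17,+16], [+20,+19] — each changes by [+3,+3].
step 7: [76,57] + [+23,+22] → [99,79]
step 8: [99,79] + [+26,+25] → [125,104]

[125,104]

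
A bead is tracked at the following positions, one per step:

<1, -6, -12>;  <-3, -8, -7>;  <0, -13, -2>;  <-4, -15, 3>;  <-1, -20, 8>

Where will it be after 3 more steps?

<-6, -29, 23>

Differencing gives <-4, -2, +5>, <+3, -5, +5>, <-4, -2, +5>, <+3, -5, +5>. This is the pattern <-4, -2, +5>, <+3, -5, +5> repeated.
step 5: apply <-4, -2, +5> → <-5, -22, 13>
step 6: apply <+3, -5, +5> → <-2, -27, 18>
step 7: apply <-4, -2, +5> → <-6, -29, 23>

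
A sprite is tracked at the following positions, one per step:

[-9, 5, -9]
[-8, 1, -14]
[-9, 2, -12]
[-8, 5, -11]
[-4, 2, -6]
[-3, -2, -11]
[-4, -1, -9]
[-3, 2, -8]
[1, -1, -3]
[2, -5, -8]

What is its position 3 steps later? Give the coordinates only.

[6, -4, 0]

Step-to-step displacements: [+1, -4, -5], [-1, +1, +2], [+1, +3, +1], [+4, -3, +5], [+1, -4, -5], [-1, +1, +2], [+1, +3, +1], [+4, -3, +5], [+1, -4, -5] — a repeating cycle of length 4.
step 10: apply [-1, +1, +2] → [1, -4, -6]
step 11: apply [+1, +3, +1] → [2, -1, -5]
step 12: apply [+4, -3, +5] → [6, -4, 0]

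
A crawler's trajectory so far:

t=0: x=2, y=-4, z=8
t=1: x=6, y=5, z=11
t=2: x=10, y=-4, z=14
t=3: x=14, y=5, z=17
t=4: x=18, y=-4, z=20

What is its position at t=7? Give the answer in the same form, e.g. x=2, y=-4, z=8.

x=30, y=5, z=29

The x coordinate changes by +4 each step, so at step 7 it is 2 + 7·(4) = 30.
The y coordinate repeats the cycle [-4, 5] with period 2; step 7 mod 2 = 1, giving 5.
The z coordinate changes by +3 each step, so at step 7 it is 8 + 7·(3) = 29.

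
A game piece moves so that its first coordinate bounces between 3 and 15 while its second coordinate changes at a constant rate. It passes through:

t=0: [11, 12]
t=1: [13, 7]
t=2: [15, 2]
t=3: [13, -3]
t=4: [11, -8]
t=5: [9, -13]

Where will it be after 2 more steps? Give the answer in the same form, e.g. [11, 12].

[5, -23]

The first coordinate reflects between 3 and 15, moving 2 per step.
  step 6: 9 → 7
  step 7: 7 → 5
The second coordinate changes by -5 each step: at step 7 it is -23.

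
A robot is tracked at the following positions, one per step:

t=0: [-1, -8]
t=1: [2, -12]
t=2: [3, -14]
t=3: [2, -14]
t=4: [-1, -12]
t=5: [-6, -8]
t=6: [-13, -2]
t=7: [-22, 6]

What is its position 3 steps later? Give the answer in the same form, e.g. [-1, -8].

First differences are [+3, -4], [+1, -2], [-1, +0], [-3, +2], [-5, +4], [-7, +6], [-9, +8]; their common second difference is [-2, +2] (constant acceleration).
step 8: [-22, 6] + [-11, +10] → [-33, 16]
step 9: [-33, 16] + [-13, +12] → [-46, 28]
step 10: [-46, 28] + [-15, +14] → [-61, 42]

[-61, 42]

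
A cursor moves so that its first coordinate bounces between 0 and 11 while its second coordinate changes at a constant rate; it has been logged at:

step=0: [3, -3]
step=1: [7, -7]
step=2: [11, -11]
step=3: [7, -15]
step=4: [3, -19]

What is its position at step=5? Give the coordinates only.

[1, -23]

The first coordinate travels 4 per step and bounces off the walls at 0 and 11.
  step 5: 3 → 1
The second coordinate changes by -4 each step: at step 5 it is -23.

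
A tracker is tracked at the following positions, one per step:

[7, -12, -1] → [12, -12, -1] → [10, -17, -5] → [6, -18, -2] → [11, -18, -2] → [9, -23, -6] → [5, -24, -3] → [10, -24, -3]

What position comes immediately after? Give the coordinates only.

[8, -29, -7]

Differencing gives [+5, +0, +0], [-2, -5, -4], [-4, -1, +3], [+5, +0, +0], [-2, -5, -4], [-4, -1, +3], [+5, +0, +0]. This is the pattern [+5, +0, +0], [-2, -5, -4], [-4, -1, +3] repeated.
step 8: apply [-2, -5, -4] → [8, -29, -7]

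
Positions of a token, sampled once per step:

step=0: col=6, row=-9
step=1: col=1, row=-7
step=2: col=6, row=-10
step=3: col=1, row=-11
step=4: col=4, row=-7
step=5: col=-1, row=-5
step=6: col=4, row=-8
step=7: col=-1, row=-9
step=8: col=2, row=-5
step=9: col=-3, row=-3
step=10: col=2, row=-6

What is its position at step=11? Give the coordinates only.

Step-to-step displacements: (-5, +2), (+5, -3), (-5, -1), (+3, +4), (-5, +2), (+5, -3), (-5, -1), (+3, +4), (-5, +2), (+5, -3) — a repeating cycle of length 4.
step 11: apply (-5, -1) → col=-3, row=-7

col=-3, row=-7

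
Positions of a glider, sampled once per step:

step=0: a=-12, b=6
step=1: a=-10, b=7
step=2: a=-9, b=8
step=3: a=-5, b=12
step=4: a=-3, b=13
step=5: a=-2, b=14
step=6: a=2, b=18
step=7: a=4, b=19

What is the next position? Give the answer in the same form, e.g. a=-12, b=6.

a=5, b=20

Step-to-step displacements: (+2, +1), (+1, +1), (+4, +4), (+2, +1), (+1, +1), (+4, +4), (+2, +1) — a repeating cycle of length 3.
step 8: apply (+1, +1) → a=5, b=20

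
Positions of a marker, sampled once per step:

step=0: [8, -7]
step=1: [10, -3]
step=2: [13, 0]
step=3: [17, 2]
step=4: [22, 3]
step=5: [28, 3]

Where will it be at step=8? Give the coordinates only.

[52, -3]

Taking differences between consecutive positions: [+2, +4], [+3, +3], [+4, +2], [+5, +1], [+6, +0]. These grow by [+1, -1] each step.
step 6: [28, 3] + [+7, -1] → [35, 2]
step 7: [35, 2] + [+8, -2] → [43, 0]
step 8: [43, 0] + [+9, -3] → [52, -3]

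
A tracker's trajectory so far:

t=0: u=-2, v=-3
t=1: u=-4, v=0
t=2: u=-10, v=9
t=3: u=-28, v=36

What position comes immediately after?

The jumps are (-2,+3), (-6,+9), (-18,+27) — a geometric progression with ratio 3.
step 4: u=-28, v=36 + (-54,+81) → u=-82, v=117

u=-82, v=117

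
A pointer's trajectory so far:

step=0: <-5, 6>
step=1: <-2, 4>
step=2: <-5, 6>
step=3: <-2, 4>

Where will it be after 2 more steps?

The jumps are <+3, -2>, <-3, +2>, <+3, -2> — a geometric progression with ratio -1.
step 4: <-2, 4> + <-3, +2> → <-5, 6>
step 5: <-5, 6> + <+3, -2> → <-2, 4>

<-2, 4>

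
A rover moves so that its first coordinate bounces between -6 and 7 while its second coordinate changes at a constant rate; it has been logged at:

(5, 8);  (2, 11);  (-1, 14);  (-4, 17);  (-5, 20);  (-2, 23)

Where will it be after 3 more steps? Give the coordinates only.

(7, 32)

The first coordinate travels 3 per step and bounces off the walls at -6 and 7.
  step 6: -2 → 1
  step 7: 1 → 4
  step 8: 4 → 7
The second coordinate changes by +3 each step: at step 8 it is 32.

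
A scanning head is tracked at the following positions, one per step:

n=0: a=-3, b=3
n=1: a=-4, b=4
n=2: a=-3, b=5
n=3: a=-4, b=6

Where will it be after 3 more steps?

A: cycles through -3, -4 every 2 steps. Step 6 lands at position 0 of the cycle → -3.
B: linear, +1 per step → 9 at step 6.

a=-3, b=9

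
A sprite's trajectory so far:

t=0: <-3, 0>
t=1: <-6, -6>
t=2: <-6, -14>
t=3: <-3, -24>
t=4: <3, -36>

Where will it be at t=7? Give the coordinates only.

<39, -84>

Taking differences between consecutive positions: <-3, -6>, <+0, -8>, <+3, -10>, <+6, -12>. These grow by <+3, -2> each step.
step 5: <3, -36> + <+9, -14> → <12, -50>
step 6: <12, -50> + <+12, -16> → <24, -66>
step 7: <24, -66> + <+15, -18> → <39, -84>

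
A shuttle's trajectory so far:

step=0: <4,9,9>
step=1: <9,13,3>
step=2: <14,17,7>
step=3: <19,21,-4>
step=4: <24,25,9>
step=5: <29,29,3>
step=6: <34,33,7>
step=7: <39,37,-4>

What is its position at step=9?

First: linear, +5 per step → 49 at step 9.
Second: linear, +4 per step → 45 at step 9.
Third: cycles through 9, 3, 7, -4 every 4 steps. Step 9 lands at position 1 of the cycle → 3.

<49,45,3>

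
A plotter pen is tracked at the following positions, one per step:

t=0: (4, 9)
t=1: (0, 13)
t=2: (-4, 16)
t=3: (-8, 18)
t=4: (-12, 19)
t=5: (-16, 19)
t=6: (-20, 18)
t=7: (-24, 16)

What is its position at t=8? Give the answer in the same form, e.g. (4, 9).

(-28, 13)

Successive displacements: (-4, +4), (-4, +3), (-4, +2), (-4, +1), (-4, +0), (-4, -1), (-4, -2) — each changes by (+0, -1).
step 8: (-24, 16) + (-4, -3) → (-28, 13)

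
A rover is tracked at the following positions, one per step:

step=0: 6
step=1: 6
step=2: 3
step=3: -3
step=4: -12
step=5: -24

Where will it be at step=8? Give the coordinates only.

-78

Successive displacements: +0, -3, -6, -9, -12 — each changes by -3.
step 6: -24 − 15 → -39
step 7: -39 − 18 → -57
step 8: -57 − 21 → -78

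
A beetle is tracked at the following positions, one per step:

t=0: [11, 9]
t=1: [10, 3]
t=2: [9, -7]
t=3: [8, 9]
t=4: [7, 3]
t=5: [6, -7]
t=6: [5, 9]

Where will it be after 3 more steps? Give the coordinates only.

[2, 9]

The first coordinate changes by -1 each step, so at step 9 it is 11 + 9·(-1) = 2.
The second coordinate repeats the cycle [9, 3, -7] with period 3; step 9 mod 3 = 0, giving 9.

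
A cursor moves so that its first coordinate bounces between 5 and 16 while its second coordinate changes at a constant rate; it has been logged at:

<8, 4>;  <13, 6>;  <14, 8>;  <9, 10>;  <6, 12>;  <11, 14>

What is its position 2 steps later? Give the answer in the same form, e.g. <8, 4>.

The first coordinate reflects between 5 and 16, moving 5 per step.
  step 6: 11 → 16
  step 7: 16 → 11
The second coordinate changes by +2 each step: at step 7 it is 18.

<11, 18>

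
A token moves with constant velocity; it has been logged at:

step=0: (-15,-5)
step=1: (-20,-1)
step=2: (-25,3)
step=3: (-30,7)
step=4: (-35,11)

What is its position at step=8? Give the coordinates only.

(-55,27)

The position changes by (-5,+4) every step.
step 5: (-35,11) + (-5,+4) → (-40,15)
step 6: (-40,15) + (-5,+4) → (-45,19)
step 7: (-45,19) + (-5,+4) → (-50,23)
step 8: (-50,23) + (-5,+4) → (-55,27)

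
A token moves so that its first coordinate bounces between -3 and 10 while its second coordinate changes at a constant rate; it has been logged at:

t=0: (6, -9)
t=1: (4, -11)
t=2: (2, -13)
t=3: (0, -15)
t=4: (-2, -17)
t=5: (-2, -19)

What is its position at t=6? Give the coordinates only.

(0, -21)

The first coordinate reflects between -3 and 10, moving 2 per step.
  step 6: -2 → 0
The second coordinate changes by -2 each step: at step 6 it is -21.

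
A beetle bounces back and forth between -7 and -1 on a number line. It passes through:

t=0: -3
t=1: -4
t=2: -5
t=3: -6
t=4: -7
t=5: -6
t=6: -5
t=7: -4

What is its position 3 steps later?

-1

The value reflects between -7 and -1, moving 1 per step.
  step 8: -4 → -3
  step 9: -3 → -2
  step 10: -2 → -1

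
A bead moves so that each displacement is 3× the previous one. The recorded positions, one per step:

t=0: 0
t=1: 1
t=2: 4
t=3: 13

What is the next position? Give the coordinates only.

40

Consecutive displacements +1, +3, +9 scale by a factor of 3 each step.
step 4: 13 + 27 → 40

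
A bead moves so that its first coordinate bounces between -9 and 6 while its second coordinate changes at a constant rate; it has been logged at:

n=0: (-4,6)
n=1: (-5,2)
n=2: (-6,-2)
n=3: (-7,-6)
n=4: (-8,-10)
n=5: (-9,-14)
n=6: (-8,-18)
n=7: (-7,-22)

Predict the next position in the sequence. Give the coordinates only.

The first coordinate reflects between -9 and 6, moving 1 per step.
  step 8: -7 → -6
The second coordinate changes by -4 each step: at step 8 it is -26.

(-6,-26)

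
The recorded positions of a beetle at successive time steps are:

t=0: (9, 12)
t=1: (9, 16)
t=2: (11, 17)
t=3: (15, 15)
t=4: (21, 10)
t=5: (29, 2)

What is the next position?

(39, -9)

First differences are (+0, +4), (+2, +1), (+4, -2), (+6, -5), (+8, -8); their common second difference is (+2, -3) (constant acceleration).
step 6: (29, 2) + (+10, -11) → (39, -9)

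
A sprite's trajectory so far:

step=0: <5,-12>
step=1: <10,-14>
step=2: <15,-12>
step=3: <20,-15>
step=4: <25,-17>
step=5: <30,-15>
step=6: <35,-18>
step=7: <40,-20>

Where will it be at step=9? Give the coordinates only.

<50,-21>

Differencing gives <+5,-2>, <+5,+2>, <+5,-3>, <+5,-2>, <+5,+2>, <+5,-3>, <+5,-2>. This is the pattern <+5,-2>, <+5,+2>, <+5,-3> repeated.
step 8: apply <+5,+2> → <45,-18>
step 9: apply <+5,-3> → <50,-21>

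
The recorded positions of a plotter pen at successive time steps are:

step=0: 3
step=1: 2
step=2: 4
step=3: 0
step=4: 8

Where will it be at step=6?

24

The jumps are -1, +2, -4, +8 — a geometric progression with ratio -2.
step 5: 8 − 16 → -8
step 6: -8 + 32 → 24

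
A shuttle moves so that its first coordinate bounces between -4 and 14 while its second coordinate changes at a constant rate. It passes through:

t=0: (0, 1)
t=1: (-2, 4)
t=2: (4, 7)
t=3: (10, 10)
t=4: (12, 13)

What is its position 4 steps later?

The first coordinate reflects between -4 and 14, moving 6 per step.
  step 5: 12 → 6
  step 6: 6 → 0
  step 7: 0 → -2
  step 8: -2 → 4
The second coordinate changes by +3 each step: at step 8 it is 25.

(4, 25)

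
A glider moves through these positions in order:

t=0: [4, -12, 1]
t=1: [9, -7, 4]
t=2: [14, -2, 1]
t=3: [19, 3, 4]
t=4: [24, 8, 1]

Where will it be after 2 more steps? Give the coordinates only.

First: linear, +5 per step → 34 at step 6.
Second: linear, +5 per step → 18 at step 6.
Third: cycles through 1, 4 every 2 steps. Step 6 lands at position 0 of the cycle → 1.

[34, 18, 1]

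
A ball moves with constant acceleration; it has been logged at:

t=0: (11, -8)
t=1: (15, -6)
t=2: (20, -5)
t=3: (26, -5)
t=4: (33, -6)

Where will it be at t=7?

Taking differences between consecutive positions: (+4, +2), (+5, +1), (+6, +0), (+7, -1). These grow by (+1, -1) each step.
step 5: (33, -6) + (+8, -2) → (41, -8)
step 6: (41, -8) + (+9, -3) → (50, -11)
step 7: (50, -11) + (+10, -4) → (60, -15)

(60, -15)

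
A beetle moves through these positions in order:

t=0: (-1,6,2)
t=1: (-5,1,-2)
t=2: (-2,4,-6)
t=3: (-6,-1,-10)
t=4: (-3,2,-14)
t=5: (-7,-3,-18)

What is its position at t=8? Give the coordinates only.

Differencing gives (-4,-5,-4), (+3,+3,-4), (-4,-5,-4), (+3,+3,-4), (-4,-5,-4). This is the pattern (-4,-5,-4), (+3,+3,-4) repeated.
step 6: apply (+3,+3,-4) → (-4,0,-22)
step 7: apply (-4,-5,-4) → (-8,-5,-26)
step 8: apply (+3,+3,-4) → (-5,-2,-30)

(-5,-2,-30)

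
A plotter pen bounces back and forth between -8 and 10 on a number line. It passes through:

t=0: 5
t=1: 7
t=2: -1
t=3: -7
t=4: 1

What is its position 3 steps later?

-5

The value reflects between -8 and 10, moving 8 per step.
  step 5: 1 → 9
  step 6: 9 → 3
  step 7: 3 → -5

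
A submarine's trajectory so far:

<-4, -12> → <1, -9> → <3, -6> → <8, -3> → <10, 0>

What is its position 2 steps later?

Step-to-step displacements: <+5, +3>, <+2, +3>, <+5, +3>, <+2, +3> — a repeating cycle of length 2.
step 5: apply <+5, +3> → <15, 3>
step 6: apply <+2, +3> → <17, 6>

<17, 6>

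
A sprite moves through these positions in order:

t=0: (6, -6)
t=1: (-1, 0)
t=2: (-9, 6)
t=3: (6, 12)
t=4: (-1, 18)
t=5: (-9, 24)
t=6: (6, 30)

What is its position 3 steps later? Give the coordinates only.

First: cycles through 6, -1, -9 every 3 steps. Step 9 lands at position 0 of the cycle → 6.
Second: linear, +6 per step → 48 at step 9.

(6, 48)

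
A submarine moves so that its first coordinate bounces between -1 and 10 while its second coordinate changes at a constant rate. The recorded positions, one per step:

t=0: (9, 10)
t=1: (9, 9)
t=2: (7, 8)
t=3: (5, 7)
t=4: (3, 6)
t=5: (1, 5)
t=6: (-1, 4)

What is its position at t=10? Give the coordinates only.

(7, 0)

The first coordinate reflects between -1 and 10, moving 2 per step.
  step 7: -1 → 1
  step 8: 1 → 3
  step 9: 3 → 5
  step 10: 5 → 7
The second coordinate changes by -1 each step: at step 10 it is 0.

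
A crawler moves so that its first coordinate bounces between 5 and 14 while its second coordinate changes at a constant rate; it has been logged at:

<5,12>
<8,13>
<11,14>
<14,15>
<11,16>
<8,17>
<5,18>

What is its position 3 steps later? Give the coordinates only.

<14,21>

The first coordinate travels 3 per step and bounces off the walls at 5 and 14.
  step 7: 5 → 8
  step 8: 8 → 11
  step 9: 11 → 14
The second coordinate changes by +1 each step: at step 9 it is 21.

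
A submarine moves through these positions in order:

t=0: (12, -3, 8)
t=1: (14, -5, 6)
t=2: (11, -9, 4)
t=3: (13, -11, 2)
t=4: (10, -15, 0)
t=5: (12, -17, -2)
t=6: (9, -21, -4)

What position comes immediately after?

(11, -23, -6)

Step-to-step displacements: (+2, -2, -2), (-3, -4, -2), (+2, -2, -2), (-3, -4, -2), (+2, -2, -2), (-3, -4, -2) — a repeating cycle of length 2.
step 7: apply (+2, -2, -2) → (11, -23, -6)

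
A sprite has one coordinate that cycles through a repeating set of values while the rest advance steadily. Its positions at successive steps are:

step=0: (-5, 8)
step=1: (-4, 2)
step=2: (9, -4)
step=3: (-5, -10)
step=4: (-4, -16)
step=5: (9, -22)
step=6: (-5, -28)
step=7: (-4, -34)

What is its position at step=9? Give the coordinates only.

(-5, -46)

The first coordinate repeats the cycle [-5, -4, 9] with period 3; step 9 mod 3 = 0, giving -5.
The second coordinate changes by -6 each step, so at step 9 it is 8 + 9·(-6) = -46.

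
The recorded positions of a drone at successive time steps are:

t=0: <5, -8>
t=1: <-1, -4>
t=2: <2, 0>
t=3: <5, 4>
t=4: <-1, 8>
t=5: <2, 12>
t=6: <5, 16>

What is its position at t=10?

<-1, 32>

First: cycles through 5, -1, 2 every 3 steps. Step 10 lands at position 1 of the cycle → -1.
Second: linear, +4 per step → 32 at step 10.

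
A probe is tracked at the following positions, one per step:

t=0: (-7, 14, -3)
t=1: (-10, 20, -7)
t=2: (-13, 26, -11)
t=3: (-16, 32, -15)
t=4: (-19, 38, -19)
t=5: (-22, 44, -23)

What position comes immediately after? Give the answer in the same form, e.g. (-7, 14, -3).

The position changes by (-3, +6, -4) every step.
step 6: (-22, 44, -23) + (-3, +6, -4) → (-25, 50, -27)

(-25, 50, -27)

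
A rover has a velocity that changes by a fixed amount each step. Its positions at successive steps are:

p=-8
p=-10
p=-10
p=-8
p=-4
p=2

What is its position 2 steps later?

p=20

First differences are -2, +0, +2, +4, +6; their common second difference is +2 (constant acceleration).
step 6: 2 + 8 → p=10
step 7: 10 + 10 → p=20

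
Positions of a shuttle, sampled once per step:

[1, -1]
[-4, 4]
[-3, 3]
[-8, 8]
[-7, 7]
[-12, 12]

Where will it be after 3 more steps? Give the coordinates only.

The moves between consecutive positions are [-5, +5], [+1, -1], [-5, +5], [+1, -1], [-5, +5]; they repeat the 2-cycle [[-5, +5], [+1, -1]].
step 6: apply [+1, -1] → [-11, 11]
step 7: apply [-5, +5] → [-16, 16]
step 8: apply [+1, -1] → [-15, 15]

[-15, 15]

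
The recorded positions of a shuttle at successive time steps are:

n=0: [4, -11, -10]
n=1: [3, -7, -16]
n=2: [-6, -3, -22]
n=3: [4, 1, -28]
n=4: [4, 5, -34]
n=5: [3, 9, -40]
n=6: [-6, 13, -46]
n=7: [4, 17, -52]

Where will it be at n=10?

[-6, 29, -70]

First: cycles through 4, 3, -6, 4 every 4 steps. Step 10 lands at position 2 of the cycle → -6.
Second: linear, +4 per step → 29 at step 10.
Third: linear, -6 per step → -70 at step 10.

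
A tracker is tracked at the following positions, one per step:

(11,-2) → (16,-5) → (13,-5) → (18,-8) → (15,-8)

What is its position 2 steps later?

The moves between consecutive positions are (+5,-3), (-3,+0), (+5,-3), (-3,+0); they repeat the 2-cycle [(+5,-3), (-3,+0)].
step 5: apply (+5,-3) → (20,-11)
step 6: apply (-3,+0) → (17,-11)

(17,-11)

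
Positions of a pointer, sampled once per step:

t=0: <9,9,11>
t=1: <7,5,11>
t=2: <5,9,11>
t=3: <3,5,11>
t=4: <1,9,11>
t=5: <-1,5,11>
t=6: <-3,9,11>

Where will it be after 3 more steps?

Step-to-step displacements: <-2,-4,+0>, <-2,+4,+0>, <-2,-4,+0>, <-2,+4,+0>, <-2,-4,+0>, <-2,+4,+0> — a repeating cycle of length 2.
step 7: apply <-2,-4,+0> → <-5,5,11>
step 8: apply <-2,+4,+0> → <-7,9,11>
step 9: apply <-2,-4,+0> → <-9,5,11>

<-9,5,11>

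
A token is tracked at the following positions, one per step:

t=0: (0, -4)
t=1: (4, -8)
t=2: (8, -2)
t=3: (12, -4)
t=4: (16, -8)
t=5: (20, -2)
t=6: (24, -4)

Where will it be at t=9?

(36, -4)

First: linear, +4 per step → 36 at step 9.
Second: cycles through -4, -8, -2 every 3 steps. Step 9 lands at position 0 of the cycle → -4.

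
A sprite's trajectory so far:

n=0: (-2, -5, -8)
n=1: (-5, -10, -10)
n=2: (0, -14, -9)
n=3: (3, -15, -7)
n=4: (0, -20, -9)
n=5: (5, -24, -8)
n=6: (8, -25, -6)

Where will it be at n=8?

(10, -34, -7)

Differencing gives (-3, -5, -2), (+5, -4, +1), (+3, -1, +2), (-3, -5, -2), (+5, -4, +1), (+3, -1, +2). This is the pattern (-3, -5, -2), (+5, -4, +1), (+3, -1, +2) repeated.
step 7: apply (-3, -5, -2) → (5, -30, -8)
step 8: apply (+5, -4, +1) → (10, -34, -7)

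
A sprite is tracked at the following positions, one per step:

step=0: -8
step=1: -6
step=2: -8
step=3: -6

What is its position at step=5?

-6

Step-to-step displacements: +2, -2, +2; each is -1× the previous.
step 4: -6 − 2 → -8
step 5: -8 + 2 → -6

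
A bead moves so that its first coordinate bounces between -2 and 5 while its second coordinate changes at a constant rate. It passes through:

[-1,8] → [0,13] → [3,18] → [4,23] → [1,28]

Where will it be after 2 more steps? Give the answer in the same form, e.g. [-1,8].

[1,38]

The first coordinate reflects between -2 and 5, moving 3 per step.
  step 5: 1 → -2
  step 6: -2 → 1
The second coordinate changes by +5 each step: at step 6 it is 38.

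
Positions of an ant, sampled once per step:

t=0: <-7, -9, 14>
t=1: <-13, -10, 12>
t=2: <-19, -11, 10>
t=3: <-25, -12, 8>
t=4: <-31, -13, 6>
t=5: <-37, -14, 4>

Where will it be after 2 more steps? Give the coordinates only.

The position changes by <-6, -1, -2> every step.
step 6: <-37, -14, 4> + <-6, -1, -2> → <-43, -15, 2>
step 7: <-43, -15, 2> + <-6, -1, -2> → <-49, -16, 0>

<-49, -16, 0>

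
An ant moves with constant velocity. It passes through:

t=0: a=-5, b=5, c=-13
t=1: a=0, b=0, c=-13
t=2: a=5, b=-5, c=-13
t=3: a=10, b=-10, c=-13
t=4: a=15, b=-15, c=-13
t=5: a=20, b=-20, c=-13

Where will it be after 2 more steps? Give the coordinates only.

Constant displacement of (+5, -5, +0) per step.
step 6: a=20, b=-20, c=-13 + (+5, -5, +0) → a=25, b=-25, c=-13
step 7: a=25, b=-25, c=-13 + (+5, -5, +0) → a=30, b=-30, c=-13

a=30, b=-30, c=-13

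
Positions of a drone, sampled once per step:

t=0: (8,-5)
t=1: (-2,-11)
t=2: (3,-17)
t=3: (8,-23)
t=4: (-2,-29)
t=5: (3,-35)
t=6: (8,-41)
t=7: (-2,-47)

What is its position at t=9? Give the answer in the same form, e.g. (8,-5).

The first coordinate repeats the cycle [8, -2, 3] with period 3; step 9 mod 3 = 0, giving 8.
The second coordinate changes by -6 each step, so at step 9 it is -5 + 9·(-6) = -59.

(8,-59)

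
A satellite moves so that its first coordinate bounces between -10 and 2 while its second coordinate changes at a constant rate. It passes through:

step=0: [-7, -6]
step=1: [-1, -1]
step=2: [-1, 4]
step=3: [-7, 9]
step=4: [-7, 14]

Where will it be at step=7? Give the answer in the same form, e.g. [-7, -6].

[-7, 29]

The first coordinate travels 6 per step and bounces off the walls at -10 and 2.
  step 5: -7 → -1
  step 6: -1 → -1
  step 7: -1 → -7
The second coordinate changes by +5 each step: at step 7 it is 29.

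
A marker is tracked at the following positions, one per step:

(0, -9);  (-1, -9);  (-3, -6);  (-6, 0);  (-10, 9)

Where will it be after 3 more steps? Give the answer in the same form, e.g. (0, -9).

Taking differences between consecutive positions: (-1, +0), (-2, +3), (-3, +6), (-4, +9). These grow by (-1, +3) each step.
step 5: (-10, 9) + (-5, +12) → (-15, 21)
step 6: (-15, 21) + (-6, +15) → (-21, 36)
step 7: (-21, 36) + (-7, +18) → (-28, 54)

(-28, 54)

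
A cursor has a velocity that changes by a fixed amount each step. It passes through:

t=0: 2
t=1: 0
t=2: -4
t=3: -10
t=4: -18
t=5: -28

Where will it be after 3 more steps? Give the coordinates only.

-70

First differences are -2, -4, -6, -8, -10; their common second difference is -2 (constant acceleration).
step 6: -28 − 12 → -40
step 7: -40 − 14 → -54
step 8: -54 − 16 → -70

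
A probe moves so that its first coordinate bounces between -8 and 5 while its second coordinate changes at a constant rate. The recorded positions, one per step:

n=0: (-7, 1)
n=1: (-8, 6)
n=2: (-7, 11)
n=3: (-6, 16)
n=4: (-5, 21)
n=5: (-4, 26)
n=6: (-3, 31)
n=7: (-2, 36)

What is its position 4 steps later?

The first coordinate reflects between -8 and 5, moving 1 per step.
  step 8: -2 → -1
  step 9: -1 → 0
  step 10: 0 → 1
  step 11: 1 → 2
The second coordinate changes by +5 each step: at step 11 it is 56.

(2, 56)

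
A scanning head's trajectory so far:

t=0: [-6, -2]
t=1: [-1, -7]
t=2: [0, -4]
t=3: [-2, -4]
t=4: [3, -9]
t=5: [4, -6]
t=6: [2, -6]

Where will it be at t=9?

The moves between consecutive positions are [+5, -5], [+1, +3], [-2, +0], [+5, -5], [+1, +3], [-2, +0]; they repeat the 3-cycle [[+5, -5], [+1, +3], [-2, +0]].
step 7: apply [+5, -5] → [7, -11]
step 8: apply [+1, +3] → [8, -8]
step 9: apply [-2, +0] → [6, -8]

[6, -8]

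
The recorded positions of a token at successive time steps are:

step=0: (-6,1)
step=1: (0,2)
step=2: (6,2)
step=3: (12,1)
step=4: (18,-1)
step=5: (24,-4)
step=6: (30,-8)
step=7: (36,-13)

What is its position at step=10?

Taking differences between consecutive positions: (+6,+1), (+6,+0), (+6,-1), (+6,-2), (+6,-3), (+6,-4), (+6,-5). These grow by (+0,-1) each step.
step 8: (36,-13) + (+6,-6) → (42,-19)
step 9: (42,-19) + (+6,-7) → (48,-26)
step 10: (48,-26) + (+6,-8) → (54,-34)

(54,-34)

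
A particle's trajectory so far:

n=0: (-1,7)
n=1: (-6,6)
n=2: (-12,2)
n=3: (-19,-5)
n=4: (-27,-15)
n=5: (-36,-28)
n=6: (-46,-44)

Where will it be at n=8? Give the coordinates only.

First differences are (-5,-1), (-6,-4), (-7,-7), (-8,-10), (-9,-13), (-10,-16); their common second difference is (-1,-3) (constant acceleration).
step 7: (-46,-44) + (-11,-19) → (-57,-63)
step 8: (-57,-63) + (-12,-22) → (-69,-85)

(-69,-85)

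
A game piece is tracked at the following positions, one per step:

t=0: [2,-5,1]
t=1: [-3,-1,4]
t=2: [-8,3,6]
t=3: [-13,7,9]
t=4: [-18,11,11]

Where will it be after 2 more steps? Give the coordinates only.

Step-to-step displacements: [-5,+4,+3], [-5,+4,+2], [-5,+4,+3], [-5,+4,+2] — a repeating cycle of length 2.
step 5: apply [-5,+4,+3] → [-23,15,14]
step 6: apply [-5,+4,+2] → [-28,19,16]

[-28,19,16]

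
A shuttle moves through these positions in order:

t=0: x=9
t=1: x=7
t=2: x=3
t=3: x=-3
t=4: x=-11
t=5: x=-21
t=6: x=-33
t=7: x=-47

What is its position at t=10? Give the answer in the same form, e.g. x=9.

Taking differences between consecutive positions: -2, -4, -6, -8, -10, -12, -14. These grow by -2 each step.
step 8: -47 − 16 → x=-63
step 9: -63 − 18 → x=-81
step 10: -81 − 20 → x=-101

x=-101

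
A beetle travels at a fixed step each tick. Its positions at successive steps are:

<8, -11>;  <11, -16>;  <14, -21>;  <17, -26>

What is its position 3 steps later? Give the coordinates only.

<26, -41>

The position changes by <+3, -5> every step.
step 4: <17, -26> + <+3, -5> → <20, -31>
step 5: <20, -31> + <+3, -5> → <23, -36>
step 6: <23, -36> + <+3, -5> → <26, -41>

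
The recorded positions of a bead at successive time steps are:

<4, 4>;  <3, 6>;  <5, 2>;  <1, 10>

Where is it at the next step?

The jumps are <-1, +2>, <+2, -4>, <-4, +8> — a geometric progression with ratio -2.
step 4: <1, 10> + <+8, -16> → <9, -6>

<9, -6>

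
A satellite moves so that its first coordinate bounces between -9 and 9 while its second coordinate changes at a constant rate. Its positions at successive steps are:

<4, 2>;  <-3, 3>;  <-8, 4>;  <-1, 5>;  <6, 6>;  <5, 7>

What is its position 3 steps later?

The first coordinate travels 7 per step and bounces off the walls at -9 and 9.
  step 6: 5 → -2
  step 7: -2 → -9
  step 8: -9 → -2
The second coordinate changes by +1 each step: at step 8 it is 10.

<-2, 10>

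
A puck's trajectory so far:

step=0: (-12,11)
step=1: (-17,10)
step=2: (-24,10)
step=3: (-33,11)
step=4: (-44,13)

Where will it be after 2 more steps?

Taking differences between consecutive positions: (-5,-1), (-7,+0), (-9,+1), (-11,+2). These grow by (-2,+1) each step.
step 5: (-44,13) + (-13,+3) → (-57,16)
step 6: (-57,16) + (-15,+4) → (-72,20)

(-72,20)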